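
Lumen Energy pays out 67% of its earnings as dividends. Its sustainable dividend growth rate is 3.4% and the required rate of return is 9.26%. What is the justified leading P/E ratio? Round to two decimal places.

Justified leading P/E = b/(r−g) = 0.67/(0.0926−0.034) = 11.4334

11.43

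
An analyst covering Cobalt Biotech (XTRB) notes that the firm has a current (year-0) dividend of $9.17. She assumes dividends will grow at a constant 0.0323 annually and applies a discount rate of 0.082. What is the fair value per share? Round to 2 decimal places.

Gordon growth model: P₀ = D₁/(r − g). D₁ = 9.17 × (1 + 0.0323) = 9.4662.
P₀ = 9.4662 / (0.082 − 0.0323) = 9.4662 / 0.0497 = 190.4666

$190.47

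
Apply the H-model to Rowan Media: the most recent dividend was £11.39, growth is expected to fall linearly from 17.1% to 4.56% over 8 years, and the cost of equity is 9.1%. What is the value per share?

£388.16

H-model: P₀ = D₀[(1+g_L) + H(g_S−g_L)]/(r−g_L), with H = 8/2 = 4.
P₀ = 11.39 × [(1+0.0456) + 4×(0.171−0.0456)] / (0.091−0.0456)
   = 11.39 × 1.5472 / 0.0454 = 388.1632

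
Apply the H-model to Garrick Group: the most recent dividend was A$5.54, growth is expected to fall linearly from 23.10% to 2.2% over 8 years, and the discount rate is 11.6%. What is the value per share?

A$109.50

H-model: P₀ = D₀[(1+g_L) + H(g_S−g_L)]/(r−g_L), with H = 8/2 = 4.
P₀ = 5.54 × [(1+0.022) + 4×(0.231−0.022)] / (0.116−0.022)
   = 5.54 × 1.8580 / 0.094 = 109.5034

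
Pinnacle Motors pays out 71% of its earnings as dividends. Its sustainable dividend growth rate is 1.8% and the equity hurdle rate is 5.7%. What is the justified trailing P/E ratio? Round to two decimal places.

Justified trailing P/E = b(1+g)/(r−g) = 0.71×(1+0.018)/(0.057−0.018) = 18.5328

18.53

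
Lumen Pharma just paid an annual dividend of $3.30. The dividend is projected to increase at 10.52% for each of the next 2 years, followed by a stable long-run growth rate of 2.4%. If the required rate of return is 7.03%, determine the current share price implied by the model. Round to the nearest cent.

$84.75

Two-stage DDM. Project D₁…D_2 at 0.1052, terminal growth 0.024, discount at r = 0.0703.
D_1 = 3.6472
D_2 = 4.0308
Terminal value at t=2: TV = D_3/(r−g) = 4.1276/(0.0703−0.024) = 89.1486
P₀ = 3.6472/(1+0.0703)^1 + 4.0308/(1+0.0703)^2 + 89.1486/(1+0.0703)^2 = 84.7485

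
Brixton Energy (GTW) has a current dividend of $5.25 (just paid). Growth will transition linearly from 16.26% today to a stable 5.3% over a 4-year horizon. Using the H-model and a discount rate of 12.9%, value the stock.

H-model: P₀ = D₀[(1+g_L) + H(g_S−g_L)]/(r−g_L), with H = 4/2 = 2.
P₀ = 5.25 × [(1+0.053) + 2×(0.1626−0.053)] / (0.129−0.053)
   = 5.25 × 1.2722 / 0.076 = 87.8822

$87.88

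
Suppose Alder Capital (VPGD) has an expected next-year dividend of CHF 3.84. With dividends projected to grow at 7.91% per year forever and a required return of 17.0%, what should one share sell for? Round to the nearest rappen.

CHF 42.24

Gordon growth model: P₀ = D₁/(r − g), with D₁ = 3.84 given directly.
P₀ = 3.8400 / (0.17 − 0.0791) = 3.8400 / 0.0909 = 42.2442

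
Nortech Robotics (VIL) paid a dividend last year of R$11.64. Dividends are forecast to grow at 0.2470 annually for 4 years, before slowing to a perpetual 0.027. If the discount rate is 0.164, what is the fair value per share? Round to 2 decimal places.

R$170.41

Two-stage DDM. Project D₁…D_4 at 0.247, terminal growth 0.027, discount at r = 0.164.
D_1 = 14.5151
D_2 = 18.1003
D_3 = 22.5711
D_4 = 28.1461
Terminal value at t=4: TV = D_5/(r−g) = 28.9061/(0.164−0.027) = 210.9933
P₀ = 14.5151/(1+0.164)^1 + 18.1003/(1+0.164)^2 + 22.5711/(1+0.164)^3 + 28.1461/(1+0.164)^4 + 210.9933/(1+0.164)^4 = 170.4094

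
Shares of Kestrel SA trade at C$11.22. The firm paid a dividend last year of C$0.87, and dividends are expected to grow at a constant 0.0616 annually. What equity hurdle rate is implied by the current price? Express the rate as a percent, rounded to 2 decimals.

Rearranging the constant-growth DDM: r = D₁/P₀ + g.
D₁ = 0.87 × (1 + 0.0616) = 0.9236.
r = 0.9236 / 11.22 + 0.0616 = 0.08232 + 0.0616 = 0.14392

14.39%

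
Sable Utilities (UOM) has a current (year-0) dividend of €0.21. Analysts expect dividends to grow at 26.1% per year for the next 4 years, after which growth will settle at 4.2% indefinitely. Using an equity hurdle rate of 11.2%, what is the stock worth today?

€6.33

Two-stage DDM. Project D₁…D_4 at 0.261, terminal growth 0.042, discount at r = 0.112.
D_1 = 0.2648
D_2 = 0.3339
D_3 = 0.4211
D_4 = 0.5310
Terminal value at t=4: TV = D_5/(r−g) = 0.5533/(0.112−0.042) = 7.9040
P₀ = 0.2648/(1+0.112)^1 + 0.3339/(1+0.112)^2 + 0.4211/(1+0.112)^3 + 0.5310/(1+0.112)^4 + 7.9040/(1+0.112)^4 = 6.3310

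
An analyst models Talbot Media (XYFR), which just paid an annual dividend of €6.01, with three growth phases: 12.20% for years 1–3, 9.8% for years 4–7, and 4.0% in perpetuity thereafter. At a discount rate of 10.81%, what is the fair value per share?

€134.73

Three-stage DDM. Project D₁…D_7; terminal Gordon value at t=7 with g = 0.04; discount at r = 0.1081.
D_1 = 6.7432
D_2 = 7.5659
D_3 = 8.4889
D_4 = 9.3208
D_5 = 10.2343
D_6 = 11.2373
D_7 = 12.3385
TV_7 = 12.8320/(0.1081−0.04) = 188.4294
P₀ = Σ Dₜ/(1+r)ᵗ + TV_7/(1+r)^7 = 134.7322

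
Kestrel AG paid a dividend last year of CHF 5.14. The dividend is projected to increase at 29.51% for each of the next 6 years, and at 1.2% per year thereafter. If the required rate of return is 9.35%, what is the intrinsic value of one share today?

Two-stage DDM. Project D₁…D_6 at 0.2951, terminal growth 0.012, discount at r = 0.0935.
D_1 = 6.6568
D_2 = 8.6212
D_3 = 11.1654
D_4 = 14.4603
D_5 = 18.7275
D_6 = 24.2540
Terminal value at t=6: TV = D_7/(r−g) = 24.5450/(0.0935−0.012) = 301.1659
P₀ = 6.6568/(1+0.0935)^1 + 8.6212/(1+0.0935)^2 + 11.1654/(1+0.0935)^3 + 14.4603/(1+0.0935)^4 + 18.7275/(1+0.0935)^5 + 24.2540/(1+0.0935)^6 + 301.1659/(1+0.0935)^6 = 234.2689

CHF 234.27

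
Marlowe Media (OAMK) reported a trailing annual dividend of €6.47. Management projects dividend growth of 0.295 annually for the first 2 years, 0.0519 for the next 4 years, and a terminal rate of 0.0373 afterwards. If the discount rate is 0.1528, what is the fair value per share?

Three-stage DDM. Project D₁…D_6; terminal Gordon value at t=6 with g = 0.0373; discount at r = 0.1528.
D_1 = 8.3786
D_2 = 10.8504
D_3 = 11.4135
D_4 = 12.0058
D_5 = 12.6289
D_6 = 13.2844
TV_6 = 13.7799/(0.1528−0.0373) = 119.3065
P₀ = Σ Dₜ/(1+r)ᵗ + TV_6/(1+r)^6 = 92.3759

€92.38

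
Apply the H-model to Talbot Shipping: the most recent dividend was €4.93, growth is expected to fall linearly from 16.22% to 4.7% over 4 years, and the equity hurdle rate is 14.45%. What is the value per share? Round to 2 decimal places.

H-model: P₀ = D₀[(1+g_L) + H(g_S−g_L)]/(r−g_L), with H = 4/2 = 2.
P₀ = 4.93 × [(1+0.047) + 2×(0.1622−0.047)] / (0.1445−0.047)
   = 4.93 × 1.2774 / 0.0975 = 64.5906

€64.59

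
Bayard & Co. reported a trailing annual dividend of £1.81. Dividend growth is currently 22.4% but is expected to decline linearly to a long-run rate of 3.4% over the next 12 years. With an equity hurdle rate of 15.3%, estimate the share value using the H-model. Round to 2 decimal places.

£33.07

H-model: P₀ = D₀[(1+g_L) + H(g_S−g_L)]/(r−g_L), with H = 12/2 = 6.
P₀ = 1.81 × [(1+0.034) + 6×(0.224−0.034)] / (0.153−0.034)
   = 1.81 × 2.1740 / 0.119 = 33.0667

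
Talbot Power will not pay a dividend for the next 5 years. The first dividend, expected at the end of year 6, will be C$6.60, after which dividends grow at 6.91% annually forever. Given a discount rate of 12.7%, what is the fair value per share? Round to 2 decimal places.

Deferred-dividend DDM. At t=5 the remaining stream is a growing perpetuity with first payment D_6 = 6.60.
V_5 = D_6/(r−g) = 6.60/(0.127−0.0691) = 113.9896
P₀ = V_5/(1+r)^5 = 113.9896/(1+0.127)^5 = 62.6969

C$62.70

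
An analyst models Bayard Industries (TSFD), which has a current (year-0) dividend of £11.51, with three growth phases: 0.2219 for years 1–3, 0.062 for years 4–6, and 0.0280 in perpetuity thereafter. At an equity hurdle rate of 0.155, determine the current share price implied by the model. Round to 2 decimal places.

Three-stage DDM. Project D₁…D_6; terminal Gordon value at t=6 with g = 0.028; discount at r = 0.155.
D_1 = 14.0641
D_2 = 17.1849
D_3 = 20.9982
D_4 = 22.3001
D_5 = 23.6827
D_6 = 25.1510
TV_6 = 25.8553/(0.155−0.028) = 203.5848
P₀ = Σ Dₜ/(1+r)ᵗ + TV_6/(1+r)^6 = 159.0873

£159.09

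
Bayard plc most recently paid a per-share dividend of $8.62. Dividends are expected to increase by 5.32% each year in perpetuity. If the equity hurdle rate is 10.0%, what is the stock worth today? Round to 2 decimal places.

Gordon growth model: P₀ = D₁/(r − g). D₁ = 8.62 × (1 + 0.0532) = 9.0786.
P₀ = 9.0786 / (0.1 − 0.0532) = 9.0786 / 0.0468 = 193.9868

$193.99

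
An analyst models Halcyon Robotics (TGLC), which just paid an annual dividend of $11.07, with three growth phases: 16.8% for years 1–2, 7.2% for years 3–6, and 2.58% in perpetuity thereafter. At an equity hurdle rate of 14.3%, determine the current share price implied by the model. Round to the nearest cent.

Three-stage DDM. Project D₁…D_6; terminal Gordon value at t=6 with g = 0.0258; discount at r = 0.143.
D_1 = 12.9298
D_2 = 15.1020
D_3 = 16.1893
D_4 = 17.3549
D_5 = 18.6045
D_6 = 19.9440
TV_6 = 20.4586/(0.143−0.0258) = 174.5611
P₀ = Σ Dₜ/(1+r)ᵗ + TV_6/(1+r)^6 = 140.6452

$140.65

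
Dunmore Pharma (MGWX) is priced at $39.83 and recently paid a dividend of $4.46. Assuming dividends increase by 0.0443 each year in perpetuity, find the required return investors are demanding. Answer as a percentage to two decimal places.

16.12%

Rearranging the constant-growth DDM: r = D₁/P₀ + g.
D₁ = 4.46 × (1 + 0.0443) = 4.6576.
r = 4.6576 / 39.83 + 0.0443 = 0.11694 + 0.0443 = 0.16124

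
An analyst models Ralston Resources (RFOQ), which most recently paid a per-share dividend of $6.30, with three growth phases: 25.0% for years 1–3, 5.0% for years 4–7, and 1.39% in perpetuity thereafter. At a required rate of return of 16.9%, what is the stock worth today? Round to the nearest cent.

$78.14

Three-stage DDM. Project D₁…D_7; terminal Gordon value at t=7 with g = 0.0139; discount at r = 0.169.
D_1 = 7.8750
D_2 = 9.8438
D_3 = 12.3047
D_4 = 12.9199
D_5 = 13.5659
D_6 = 14.2442
D_7 = 14.9564
TV_7 = 15.1643/(0.169−0.0139) = 97.7712
P₀ = Σ Dₜ/(1+r)ᵗ + TV_7/(1+r)^7 = 78.1420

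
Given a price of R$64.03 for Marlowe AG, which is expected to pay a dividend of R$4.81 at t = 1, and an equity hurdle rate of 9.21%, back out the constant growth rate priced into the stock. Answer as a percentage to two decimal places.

From P₀ = D₁/(r − g), the implied growth is g = r − D₁/P₀.
g = 0.0921 − 4.81/64.03 = 0.0921 − 0.07512 = 0.01698

1.70%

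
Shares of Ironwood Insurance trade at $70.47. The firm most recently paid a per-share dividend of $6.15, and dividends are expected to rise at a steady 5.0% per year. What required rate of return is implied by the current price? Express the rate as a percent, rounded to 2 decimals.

14.16%

Rearranging the constant-growth DDM: r = D₁/P₀ + g.
D₁ = 6.15 × (1 + 0.05) = 6.4575.
r = 6.4575 / 70.47 + 0.05 = 0.09163 + 0.05 = 0.14163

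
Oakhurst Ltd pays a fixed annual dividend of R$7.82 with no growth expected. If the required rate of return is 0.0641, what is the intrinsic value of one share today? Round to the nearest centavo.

Zero-growth DDM (perpetuity): P₀ = D/r = 7.82 / 0.0641 = 121.9969

R$122.00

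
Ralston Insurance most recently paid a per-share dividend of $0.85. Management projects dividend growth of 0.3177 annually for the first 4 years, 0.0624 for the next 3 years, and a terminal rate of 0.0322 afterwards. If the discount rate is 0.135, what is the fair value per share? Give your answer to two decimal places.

Three-stage DDM. Project D₁…D_7; terminal Gordon value at t=7 with g = 0.0322; discount at r = 0.135.
D_1 = 1.1200
D_2 = 1.4759
D_3 = 1.9448
D_4 = 2.5626
D_5 = 2.7225
D_6 = 2.8924
D_7 = 3.0729
TV_7 = 3.1719/(0.135−0.0322) = 30.8546
P₀ = Σ Dₜ/(1+r)ᵗ + TV_7/(1+r)^7 = 21.7875

$21.79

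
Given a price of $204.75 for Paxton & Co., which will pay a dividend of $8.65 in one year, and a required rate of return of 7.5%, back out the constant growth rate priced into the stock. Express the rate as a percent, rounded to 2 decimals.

3.28%

From P₀ = D₁/(r − g), the implied growth is g = r − D₁/P₀.
g = 0.075 − 8.65/204.75 = 0.075 − 0.04225 = 0.03275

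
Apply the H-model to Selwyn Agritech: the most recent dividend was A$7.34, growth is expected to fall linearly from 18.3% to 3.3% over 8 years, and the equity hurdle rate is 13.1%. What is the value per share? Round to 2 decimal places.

H-model: P₀ = D₀[(1+g_L) + H(g_S−g_L)]/(r−g_L), with H = 8/2 = 4.
P₀ = 7.34 × [(1+0.033) + 4×(0.183−0.033)] / (0.131−0.033)
   = 7.34 × 1.6330 / 0.098 = 122.3084

A$122.31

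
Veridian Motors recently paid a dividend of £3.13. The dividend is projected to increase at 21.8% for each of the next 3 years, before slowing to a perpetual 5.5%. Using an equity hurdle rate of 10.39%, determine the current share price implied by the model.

Two-stage DDM. Project D₁…D_3 at 0.218, terminal growth 0.055, discount at r = 0.1039.
D_1 = 3.8123
D_2 = 4.6434
D_3 = 5.6557
Terminal value at t=3: TV = D_4/(r−g) = 5.9668/(0.1039−0.055) = 122.0197
P₀ = 3.8123/(1+0.1039)^1 + 4.6434/(1+0.1039)^2 + 5.6557/(1+0.1039)^3 + 122.0197/(1+0.1039)^3 = 102.1753

£102.18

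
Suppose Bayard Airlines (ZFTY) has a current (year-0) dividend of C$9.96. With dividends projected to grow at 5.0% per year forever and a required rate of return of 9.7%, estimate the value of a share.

C$222.51

Gordon growth model: P₀ = D₁/(r − g). D₁ = 9.96 × (1 + 0.05) = 10.4580.
P₀ = 10.4580 / (0.097 − 0.05) = 10.4580 / 0.047 = 222.5106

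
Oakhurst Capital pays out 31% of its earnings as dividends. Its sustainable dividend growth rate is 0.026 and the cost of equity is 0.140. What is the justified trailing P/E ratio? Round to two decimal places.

Justified trailing P/E = b(1+g)/(r−g) = 0.31×(1+0.026)/(0.14−0.026) = 2.7900

2.79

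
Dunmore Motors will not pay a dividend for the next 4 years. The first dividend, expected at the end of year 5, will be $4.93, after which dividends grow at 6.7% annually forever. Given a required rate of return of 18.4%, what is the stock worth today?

$21.44

Deferred-dividend DDM. At t=4 the remaining stream is a growing perpetuity with first payment D_5 = 4.93.
V_4 = D_5/(r−g) = 4.93/(0.184−0.067) = 42.1368
P₀ = V_4/(1+r)^4 = 42.1368/(1+0.184)^4 = 21.4415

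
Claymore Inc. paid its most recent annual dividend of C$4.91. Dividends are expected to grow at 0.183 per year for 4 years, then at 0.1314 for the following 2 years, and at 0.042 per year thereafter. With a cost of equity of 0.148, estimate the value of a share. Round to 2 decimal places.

Three-stage DDM. Project D₁…D_6; terminal Gordon value at t=6 with g = 0.042; discount at r = 0.148.
D_1 = 5.8085
D_2 = 6.8715
D_3 = 8.1290
D_4 = 9.6166
D_5 = 10.8802
D_6 = 12.3099
TV_6 = 12.8269/(0.148−0.042) = 121.0082
P₀ = Σ Dₜ/(1+r)ᵗ + TV_6/(1+r)^6 = 84.8821

C$84.88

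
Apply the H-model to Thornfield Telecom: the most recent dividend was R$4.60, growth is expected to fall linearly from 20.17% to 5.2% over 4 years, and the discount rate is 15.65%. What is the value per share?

H-model: P₀ = D₀[(1+g_L) + H(g_S−g_L)]/(r−g_L), with H = 4/2 = 2.
P₀ = 4.60 × [(1+0.052) + 2×(0.2017−0.052)] / (0.1565−0.052)
   = 4.60 × 1.3514 / 0.1045 = 59.4875

R$59.49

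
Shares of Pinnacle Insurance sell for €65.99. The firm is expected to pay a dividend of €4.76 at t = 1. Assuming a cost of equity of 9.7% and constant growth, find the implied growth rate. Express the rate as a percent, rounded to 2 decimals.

2.49%

From P₀ = D₁/(r − g), the implied growth is g = r − D₁/P₀.
g = 0.097 − 4.76/65.99 = 0.097 − 0.07213 = 0.02487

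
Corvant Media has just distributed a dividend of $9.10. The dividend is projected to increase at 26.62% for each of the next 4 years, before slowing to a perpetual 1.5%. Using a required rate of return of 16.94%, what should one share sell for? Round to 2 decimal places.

$126.81

Two-stage DDM. Project D₁…D_4 at 0.2662, terminal growth 0.015, discount at r = 0.1694.
D_1 = 11.5224
D_2 = 14.5897
D_3 = 18.4735
D_4 = 23.3911
Terminal value at t=4: TV = D_5/(r−g) = 23.7420/(0.1694−0.015) = 153.7692
P₀ = 11.5224/(1+0.1694)^1 + 14.5897/(1+0.1694)^2 + 18.4735/(1+0.1694)^3 + 23.3911/(1+0.1694)^4 + 153.7692/(1+0.1694)^4 = 126.8100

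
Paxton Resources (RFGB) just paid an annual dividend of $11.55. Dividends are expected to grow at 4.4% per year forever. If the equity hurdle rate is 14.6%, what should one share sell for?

$118.22

Gordon growth model: P₀ = D₁/(r − g). D₁ = 11.55 × (1 + 0.044) = 12.0582.
P₀ = 12.0582 / (0.146 − 0.044) = 12.0582 / 0.102 = 118.2176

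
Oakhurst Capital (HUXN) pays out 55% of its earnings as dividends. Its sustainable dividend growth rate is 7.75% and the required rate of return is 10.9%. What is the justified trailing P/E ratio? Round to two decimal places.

18.81

Justified trailing P/E = b(1+g)/(r−g) = 0.55×(1+0.0775)/(0.109−0.0775) = 18.8135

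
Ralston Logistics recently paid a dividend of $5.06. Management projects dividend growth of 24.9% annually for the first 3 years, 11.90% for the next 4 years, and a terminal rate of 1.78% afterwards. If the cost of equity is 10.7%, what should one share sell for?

Three-stage DDM. Project D₁…D_7; terminal Gordon value at t=7 with g = 0.0178; discount at r = 0.107.
D_1 = 6.3199
D_2 = 7.8936
D_3 = 9.8591
D_4 = 11.0323
D_5 = 12.3452
D_6 = 13.8143
D_7 = 15.4582
TV_7 = 15.7333/(0.107−0.0178) = 176.3826
P₀ = Σ Dₜ/(1+r)ᵗ + TV_7/(1+r)^7 = 135.8662

$135.87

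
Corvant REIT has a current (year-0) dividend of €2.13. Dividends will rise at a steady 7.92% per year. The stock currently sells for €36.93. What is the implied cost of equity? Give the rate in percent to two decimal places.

14.14%

Rearranging the constant-growth DDM: r = D₁/P₀ + g.
D₁ = 2.13 × (1 + 0.0792) = 2.2987.
r = 2.2987 / 36.93 + 0.0792 = 0.06224 + 0.0792 = 0.14144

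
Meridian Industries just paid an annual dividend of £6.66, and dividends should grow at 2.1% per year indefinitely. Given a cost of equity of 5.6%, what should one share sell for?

Gordon growth model: P₀ = D₁/(r − g). D₁ = 6.66 × (1 + 0.021) = 6.7999.
P₀ = 6.7999 / (0.056 − 0.021) = 6.7999 / 0.035 = 194.2817

£194.28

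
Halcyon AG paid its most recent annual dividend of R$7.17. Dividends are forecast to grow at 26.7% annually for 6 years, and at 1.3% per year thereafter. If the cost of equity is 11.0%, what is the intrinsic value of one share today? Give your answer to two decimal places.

Two-stage DDM. Project D₁…D_6 at 0.267, terminal growth 0.013, discount at r = 0.11.
D_1 = 9.0844
D_2 = 11.5099
D_3 = 14.5831
D_4 = 18.4768
D_5 = 23.4100
D_6 = 29.6605
Terminal value at t=6: TV = D_7/(r−g) = 30.0461/(0.11−0.013) = 309.7537
P₀ = 9.0844/(1+0.11)^1 + 11.5099/(1+0.11)^2 + 14.5831/(1+0.11)^3 + 18.4768/(1+0.11)^4 + 23.4100/(1+0.11)^5 + 29.6605/(1+0.11)^6 + 309.7537/(1+0.11)^6 = 235.7175

R$235.72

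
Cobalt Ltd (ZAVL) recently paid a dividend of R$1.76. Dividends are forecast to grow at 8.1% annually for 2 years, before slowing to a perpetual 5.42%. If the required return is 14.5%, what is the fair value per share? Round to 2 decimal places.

R$21.44

Two-stage DDM. Project D₁…D_2 at 0.081, terminal growth 0.0542, discount at r = 0.145.
D_1 = 1.9026
D_2 = 2.0567
Terminal value at t=2: TV = D_3/(r−g) = 2.1681/(0.145−0.0542) = 23.8782
P₀ = 1.9026/(1+0.145)^1 + 2.0567/(1+0.145)^2 + 23.8782/(1+0.145)^2 = 21.4437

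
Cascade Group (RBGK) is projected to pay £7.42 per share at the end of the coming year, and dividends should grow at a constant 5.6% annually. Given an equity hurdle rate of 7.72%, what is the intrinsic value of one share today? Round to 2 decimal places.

Gordon growth model: P₀ = D₁/(r − g), with D₁ = 7.42 given directly.
P₀ = 7.4200 / (0.0772 − 0.056) = 7.4200 / 0.0212 = 350.0000

£350.00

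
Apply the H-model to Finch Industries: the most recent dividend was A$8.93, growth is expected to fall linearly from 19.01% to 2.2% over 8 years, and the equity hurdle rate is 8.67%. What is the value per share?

H-model: P₀ = D₀[(1+g_L) + H(g_S−g_L)]/(r−g_L), with H = 8/2 = 4.
P₀ = 8.93 × [(1+0.022) + 4×(0.1901−0.022)] / (0.0867−0.022)
   = 8.93 × 1.6944 / 0.0647 = 233.8639

A$233.86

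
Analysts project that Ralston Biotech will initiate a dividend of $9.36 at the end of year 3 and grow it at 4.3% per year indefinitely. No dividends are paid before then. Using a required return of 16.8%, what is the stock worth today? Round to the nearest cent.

Deferred-dividend DDM. At t=2 the remaining stream is a growing perpetuity with first payment D_3 = 9.36.
V_2 = D_3/(r−g) = 9.36/(0.168−0.043) = 74.8800
P₀ = V_2/(1+r)^2 = 74.8800/(1+0.168)^2 = 54.8883

$54.89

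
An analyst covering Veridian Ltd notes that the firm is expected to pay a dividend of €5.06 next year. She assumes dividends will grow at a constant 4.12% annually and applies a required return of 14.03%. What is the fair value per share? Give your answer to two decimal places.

€51.06

Gordon growth model: P₀ = D₁/(r − g), with D₁ = 5.06 given directly.
P₀ = 5.0600 / (0.1403 − 0.0412) = 5.0600 / 0.0991 = 51.0595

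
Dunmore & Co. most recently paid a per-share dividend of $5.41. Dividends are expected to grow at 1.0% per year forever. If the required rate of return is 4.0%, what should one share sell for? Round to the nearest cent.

Gordon growth model: P₀ = D₁/(r − g). D₁ = 5.41 × (1 + 0.01) = 5.4641.
P₀ = 5.4641 / (0.04 − 0.01) = 5.4641 / 0.03 = 182.1367

$182.14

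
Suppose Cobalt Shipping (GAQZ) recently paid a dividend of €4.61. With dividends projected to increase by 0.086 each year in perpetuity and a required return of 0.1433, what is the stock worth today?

Gordon growth model: P₀ = D₁/(r − g). D₁ = 4.61 × (1 + 0.086) = 5.0065.
P₀ = 5.0065 / (0.1433 − 0.086) = 5.0065 / 0.0573 = 87.3728

€87.37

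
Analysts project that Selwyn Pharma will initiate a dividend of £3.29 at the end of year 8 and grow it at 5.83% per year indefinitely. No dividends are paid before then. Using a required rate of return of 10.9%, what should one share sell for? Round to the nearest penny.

Deferred-dividend DDM. At t=7 the remaining stream is a growing perpetuity with first payment D_8 = 3.29.
V_7 = D_8/(r−g) = 3.29/(0.109−0.0583) = 64.8915
P₀ = V_7/(1+r)^7 = 64.8915/(1+0.109)^7 = 31.4534

£31.45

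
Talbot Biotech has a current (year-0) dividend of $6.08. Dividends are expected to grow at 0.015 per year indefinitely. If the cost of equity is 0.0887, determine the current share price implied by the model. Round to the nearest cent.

$83.73

Gordon growth model: P₀ = D₁/(r − g). D₁ = 6.08 × (1 + 0.015) = 6.1712.
P₀ = 6.1712 / (0.0887 − 0.015) = 6.1712 / 0.0737 = 83.7341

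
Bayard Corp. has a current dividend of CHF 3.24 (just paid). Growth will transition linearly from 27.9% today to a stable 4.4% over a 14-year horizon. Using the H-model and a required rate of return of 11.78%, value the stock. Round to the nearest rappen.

CHF 118.05

H-model: P₀ = D₀[(1+g_L) + H(g_S−g_L)]/(r−g_L), with H = 14/2 = 7.
P₀ = 3.24 × [(1+0.044) + 7×(0.279−0.044)] / (0.1178−0.044)
   = 3.24 × 2.6890 / 0.0738 = 118.0537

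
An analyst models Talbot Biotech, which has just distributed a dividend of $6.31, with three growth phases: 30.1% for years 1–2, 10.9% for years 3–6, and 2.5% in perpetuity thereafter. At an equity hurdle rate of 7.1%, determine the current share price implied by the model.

$296.17

Three-stage DDM. Project D₁…D_6; terminal Gordon value at t=6 with g = 0.025; discount at r = 0.071.
D_1 = 8.2093
D_2 = 10.6803
D_3 = 11.8445
D_4 = 13.1355
D_5 = 14.5673
D_6 = 16.1551
TV_6 = 16.5590/(0.071−0.025) = 359.9782
P₀ = Σ Dₜ/(1+r)ᵗ + TV_6/(1+r)^6 = 296.1720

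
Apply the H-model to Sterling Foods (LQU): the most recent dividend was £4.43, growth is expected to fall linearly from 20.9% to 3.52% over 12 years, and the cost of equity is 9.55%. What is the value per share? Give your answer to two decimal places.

£152.66

H-model: P₀ = D₀[(1+g_L) + H(g_S−g_L)]/(r−g_L), with H = 12/2 = 6.
P₀ = 4.43 × [(1+0.0352) + 6×(0.209−0.0352)] / (0.0955−0.0352)
   = 4.43 × 2.0780 / 0.0603 = 152.6624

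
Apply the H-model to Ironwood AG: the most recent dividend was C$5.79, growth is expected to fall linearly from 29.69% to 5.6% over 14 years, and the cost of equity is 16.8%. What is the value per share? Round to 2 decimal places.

C$141.77

H-model: P₀ = D₀[(1+g_L) + H(g_S−g_L)]/(r−g_L), with H = 14/2 = 7.
P₀ = 5.79 × [(1+0.056) + 7×(0.2969−0.056)] / (0.168−0.056)
   = 5.79 × 2.7423 / 0.112 = 141.7671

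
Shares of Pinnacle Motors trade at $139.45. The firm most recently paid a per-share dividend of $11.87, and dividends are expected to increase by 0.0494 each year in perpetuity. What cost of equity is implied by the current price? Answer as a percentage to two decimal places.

13.87%

Rearranging the constant-growth DDM: r = D₁/P₀ + g.
D₁ = 11.87 × (1 + 0.0494) = 12.4564.
r = 12.4564 / 139.45 + 0.0494 = 0.08933 + 0.0494 = 0.13873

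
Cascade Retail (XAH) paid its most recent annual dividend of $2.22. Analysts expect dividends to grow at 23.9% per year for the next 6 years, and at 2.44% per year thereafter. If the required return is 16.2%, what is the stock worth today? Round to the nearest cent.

Two-stage DDM. Project D₁…D_6 at 0.239, terminal growth 0.0244, discount at r = 0.162.
D_1 = 2.7506
D_2 = 3.4080
D_3 = 4.2225
D_4 = 5.2316
D_5 = 6.4820
D_6 = 8.0312
Terminal value at t=6: TV = D_7/(r−g) = 8.2272/(0.162−0.0244) = 59.7905
P₀ = 2.7506/(1+0.162)^1 + 3.4080/(1+0.162)^2 + 4.2225/(1+0.162)^3 + 5.2316/(1+0.162)^4 + 6.4820/(1+0.162)^5 + 8.0312/(1+0.162)^6 + 59.7905/(1+0.162)^6 = 41.0622

$41.06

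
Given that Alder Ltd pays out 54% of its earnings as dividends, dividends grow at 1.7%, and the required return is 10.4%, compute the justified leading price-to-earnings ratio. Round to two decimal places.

6.21

Justified leading P/E = b/(r−g) = 0.54/(0.104−0.017) = 6.2069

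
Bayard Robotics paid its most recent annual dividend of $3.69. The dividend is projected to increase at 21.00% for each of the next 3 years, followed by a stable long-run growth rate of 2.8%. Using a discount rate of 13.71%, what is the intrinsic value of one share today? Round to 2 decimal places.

Two-stage DDM. Project D₁…D_3 at 0.21, terminal growth 0.028, discount at r = 0.1371.
D_1 = 4.4649
D_2 = 5.4025
D_3 = 6.5371
Terminal value at t=3: TV = D_4/(r−g) = 6.7201/(0.1371−0.028) = 61.5958
P₀ = 4.4649/(1+0.1371)^1 + 5.4025/(1+0.1371)^2 + 6.5371/(1+0.1371)^3 + 61.5958/(1+0.1371)^3 = 54.4453

$54.45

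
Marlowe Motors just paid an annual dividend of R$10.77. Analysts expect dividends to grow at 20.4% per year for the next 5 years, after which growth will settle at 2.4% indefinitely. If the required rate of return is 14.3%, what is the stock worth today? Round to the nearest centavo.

R$183.30

Two-stage DDM. Project D₁…D_5 at 0.204, terminal growth 0.024, discount at r = 0.143.
D_1 = 12.9671
D_2 = 15.6124
D_3 = 18.7973
D_4 = 22.6319
D_5 = 27.2488
Terminal value at t=5: TV = D_6/(r−g) = 27.9028/(0.143−0.024) = 234.4775
P₀ = 12.9671/(1+0.143)^1 + 15.6124/(1+0.143)^2 + 18.7973/(1+0.143)^3 + 22.6319/(1+0.143)^4 + 27.2488/(1+0.143)^5 + 234.4775/(1+0.143)^5 = 183.3007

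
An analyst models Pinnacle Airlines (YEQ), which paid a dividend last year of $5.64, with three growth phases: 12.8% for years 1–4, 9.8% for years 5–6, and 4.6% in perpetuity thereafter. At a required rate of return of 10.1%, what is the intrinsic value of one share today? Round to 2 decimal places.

$153.89

Three-stage DDM. Project D₁…D_6; terminal Gordon value at t=6 with g = 0.046; discount at r = 0.101.
D_1 = 6.3619
D_2 = 7.1762
D_3 = 8.0948
D_4 = 9.1309
D_5 = 10.0258
D_6 = 11.0083
TV_6 = 11.5147/(0.101−0.046) = 209.3578
P₀ = Σ Dₜ/(1+r)ᵗ + TV_6/(1+r)^6 = 153.8890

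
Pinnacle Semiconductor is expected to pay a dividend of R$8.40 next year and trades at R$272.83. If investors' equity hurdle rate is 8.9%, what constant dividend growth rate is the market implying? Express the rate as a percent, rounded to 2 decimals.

From P₀ = D₁/(r − g), the implied growth is g = r − D₁/P₀.
g = 0.089 − 8.40/272.83 = 0.089 − 0.03079 = 0.05821

5.82%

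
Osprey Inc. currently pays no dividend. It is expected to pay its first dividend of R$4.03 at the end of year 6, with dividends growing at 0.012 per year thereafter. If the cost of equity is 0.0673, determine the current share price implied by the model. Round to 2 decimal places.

Deferred-dividend DDM. At t=5 the remaining stream is a growing perpetuity with first payment D_6 = 4.03.
V_5 = D_6/(r−g) = 4.03/(0.0673−0.012) = 72.8752
P₀ = V_5/(1+r)^5 = 72.8752/(1+0.0673)^5 = 52.6196

R$52.62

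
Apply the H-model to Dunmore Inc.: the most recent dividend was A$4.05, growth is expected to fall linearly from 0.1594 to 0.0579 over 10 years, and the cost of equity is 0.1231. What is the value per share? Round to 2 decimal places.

A$97.24

H-model: P₀ = D₀[(1+g_L) + H(g_S−g_L)]/(r−g_L), with H = 10/2 = 5.
P₀ = 4.05 × [(1+0.0579) + 5×(0.1594−0.0579)] / (0.1231−0.0579)
   = 4.05 × 1.5654 / 0.0652 = 97.2373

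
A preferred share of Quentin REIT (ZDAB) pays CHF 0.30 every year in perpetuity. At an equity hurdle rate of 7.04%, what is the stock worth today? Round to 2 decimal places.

CHF 4.26

Zero-growth DDM (perpetuity): P₀ = D/r = 0.30 / 0.0704 = 4.2614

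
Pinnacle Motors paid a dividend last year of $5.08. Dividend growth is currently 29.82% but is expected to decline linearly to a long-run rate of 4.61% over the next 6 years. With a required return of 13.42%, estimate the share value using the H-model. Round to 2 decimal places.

$103.93

H-model: P₀ = D₀[(1+g_L) + H(g_S−g_L)]/(r−g_L), with H = 6/2 = 3.
P₀ = 5.08 × [(1+0.0461) + 3×(0.2982−0.0461)] / (0.1342−0.0461)
   = 5.08 × 1.8024 / 0.0881 = 103.9295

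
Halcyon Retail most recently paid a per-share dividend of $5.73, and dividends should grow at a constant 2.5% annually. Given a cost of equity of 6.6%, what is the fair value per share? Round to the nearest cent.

$143.25

Gordon growth model: P₀ = D₁/(r − g). D₁ = 5.73 × (1 + 0.025) = 5.8732.
P₀ = 5.8732 / (0.066 − 0.025) = 5.8732 / 0.041 = 143.2500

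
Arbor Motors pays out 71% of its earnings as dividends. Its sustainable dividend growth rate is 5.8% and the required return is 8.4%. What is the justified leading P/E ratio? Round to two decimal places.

Justified leading P/E = b/(r−g) = 0.71/(0.084−0.058) = 27.3077

27.31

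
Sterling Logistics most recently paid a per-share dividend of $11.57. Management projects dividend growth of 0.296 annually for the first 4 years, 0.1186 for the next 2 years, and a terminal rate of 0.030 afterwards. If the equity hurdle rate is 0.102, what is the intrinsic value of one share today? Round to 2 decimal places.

Three-stage DDM. Project D₁…D_6; terminal Gordon value at t=6 with g = 0.03; discount at r = 0.102.
D_1 = 14.9947
D_2 = 19.4332
D_3 = 25.1854
D_4 = 32.6402
D_5 = 36.5114
D_6 = 40.8416
TV_6 = 42.0669/(0.102−0.03) = 584.2621
P₀ = Σ Dₜ/(1+r)ᵗ + TV_6/(1+r)^6 = 442.0562

$442.06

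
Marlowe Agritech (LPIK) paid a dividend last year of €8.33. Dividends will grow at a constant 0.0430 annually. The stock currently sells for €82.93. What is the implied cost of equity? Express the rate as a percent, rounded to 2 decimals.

14.78%

Rearranging the constant-growth DDM: r = D₁/P₀ + g.
D₁ = 8.33 × (1 + 0.043) = 8.6882.
r = 8.6882 / 82.93 + 0.043 = 0.10477 + 0.043 = 0.14777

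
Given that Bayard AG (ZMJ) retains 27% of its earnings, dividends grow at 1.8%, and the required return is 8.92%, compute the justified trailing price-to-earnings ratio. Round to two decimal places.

Payout ratio b = 1 − 0.27 = 0.73.
Justified trailing P/E = b(1+g)/(r−g) = 0.73×(1+0.018)/(0.0892−0.018) = 10.4374

10.44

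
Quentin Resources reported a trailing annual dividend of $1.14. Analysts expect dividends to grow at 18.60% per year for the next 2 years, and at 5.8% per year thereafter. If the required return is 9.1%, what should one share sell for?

$45.78

Two-stage DDM. Project D₁…D_2 at 0.186, terminal growth 0.058, discount at r = 0.091.
D_1 = 1.3520
D_2 = 1.6035
Terminal value at t=2: TV = D_3/(r−g) = 1.6965/(0.091−0.058) = 51.4098
P₀ = 1.3520/(1+0.091)^1 + 1.6035/(1+0.091)^2 + 51.4098/(1+0.091)^2 = 45.7778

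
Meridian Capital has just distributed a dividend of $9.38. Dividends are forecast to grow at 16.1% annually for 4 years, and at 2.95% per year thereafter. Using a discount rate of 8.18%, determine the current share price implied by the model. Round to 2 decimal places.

Two-stage DDM. Project D₁…D_4 at 0.161, terminal growth 0.0295, discount at r = 0.0818.
D_1 = 10.8902
D_2 = 12.6435
D_3 = 14.6791
D_4 = 17.0424
Terminal value at t=4: TV = D_5/(r−g) = 17.5452/(0.0818−0.0295) = 335.4721
P₀ = 10.8902/(1+0.0818)^1 + 12.6435/(1+0.0818)^2 + 14.6791/(1+0.0818)^3 + 17.0424/(1+0.0818)^4 + 335.4721/(1+0.0818)^4 = 289.8536

$289.85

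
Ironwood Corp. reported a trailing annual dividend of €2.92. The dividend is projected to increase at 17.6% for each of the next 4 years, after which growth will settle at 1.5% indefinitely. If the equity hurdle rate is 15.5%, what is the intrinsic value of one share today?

Two-stage DDM. Project D₁…D_4 at 0.176, terminal growth 0.015, discount at r = 0.155.
D_1 = 3.4339
D_2 = 4.0383
D_3 = 4.7490
D_4 = 5.5849
Terminal value at t=4: TV = D_5/(r−g) = 5.6686/(0.155−0.015) = 40.4902
P₀ = 3.4339/(1+0.155)^1 + 4.0383/(1+0.155)^2 + 4.7490/(1+0.155)^3 + 5.5849/(1+0.155)^4 + 40.4902/(1+0.155)^4 = 34.9728

€34.97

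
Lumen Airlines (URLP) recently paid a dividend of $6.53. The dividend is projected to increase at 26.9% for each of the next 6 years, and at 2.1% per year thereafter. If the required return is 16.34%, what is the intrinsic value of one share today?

$132.54

Two-stage DDM. Project D₁…D_6 at 0.269, terminal growth 0.021, discount at r = 0.1634.
D_1 = 8.2866
D_2 = 10.5157
D_3 = 13.3444
D_4 = 16.9340
D_5 = 21.4893
D_6 = 27.2699
Terminal value at t=6: TV = D_7/(r−g) = 27.8425/(0.1634−0.021) = 195.5234
P₀ = 8.2866/(1+0.1634)^1 + 10.5157/(1+0.1634)^2 + 13.3444/(1+0.1634)^3 + 16.9340/(1+0.1634)^4 + 21.4893/(1+0.1634)^5 + 27.2699/(1+0.1634)^6 + 195.5234/(1+0.1634)^6 = 132.5447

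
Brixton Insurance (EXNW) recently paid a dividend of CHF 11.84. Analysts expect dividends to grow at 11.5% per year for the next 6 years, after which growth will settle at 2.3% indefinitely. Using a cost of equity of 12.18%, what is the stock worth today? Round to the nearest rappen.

CHF 187.75

Two-stage DDM. Project D₁…D_6 at 0.115, terminal growth 0.023, discount at r = 0.1218.
D_1 = 13.2016
D_2 = 14.7198
D_3 = 16.4126
D_4 = 18.3000
D_5 = 20.4045
D_6 = 22.7510
Terminal value at t=6: TV = D_7/(r−g) = 23.2743/(0.1218−0.023) = 235.5698
P₀ = 13.2016/(1+0.1218)^1 + 14.7198/(1+0.1218)^2 + 16.4126/(1+0.1218)^3 + 18.3000/(1+0.1218)^4 + 20.4045/(1+0.1218)^5 + 22.7510/(1+0.1218)^6 + 235.5698/(1+0.1218)^6 = 187.7505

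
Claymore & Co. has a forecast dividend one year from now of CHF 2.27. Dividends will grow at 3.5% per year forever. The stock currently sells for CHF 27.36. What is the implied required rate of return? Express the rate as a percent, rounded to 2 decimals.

11.80%

Rearranging the constant-growth DDM: r = D₁/P₀ + g.
r = 2.2700 / 27.36 + 0.035 = 0.08297 + 0.035 = 0.11797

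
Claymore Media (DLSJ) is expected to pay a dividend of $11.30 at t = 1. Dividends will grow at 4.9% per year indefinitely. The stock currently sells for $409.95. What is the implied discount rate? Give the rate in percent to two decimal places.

7.66%

Rearranging the constant-growth DDM: r = D₁/P₀ + g.
r = 11.3000 / 409.95 + 0.049 = 0.02756 + 0.049 = 0.07656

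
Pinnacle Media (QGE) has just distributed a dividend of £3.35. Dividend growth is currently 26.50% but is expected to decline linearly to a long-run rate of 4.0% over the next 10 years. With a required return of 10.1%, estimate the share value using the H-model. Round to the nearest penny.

H-model: P₀ = D₀[(1+g_L) + H(g_S−g_L)]/(r−g_L), with H = 10/2 = 5.
P₀ = 3.35 × [(1+0.04) + 5×(0.265−0.04)] / (0.101−0.04)
   = 3.35 × 2.1650 / 0.061 = 118.8975

£118.90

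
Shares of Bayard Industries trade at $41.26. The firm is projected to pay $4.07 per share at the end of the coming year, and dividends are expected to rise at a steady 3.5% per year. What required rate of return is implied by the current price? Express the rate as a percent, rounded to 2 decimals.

Rearranging the constant-growth DDM: r = D₁/P₀ + g.
r = 4.0700 / 41.26 + 0.035 = 0.09864 + 0.035 = 0.13364

13.36%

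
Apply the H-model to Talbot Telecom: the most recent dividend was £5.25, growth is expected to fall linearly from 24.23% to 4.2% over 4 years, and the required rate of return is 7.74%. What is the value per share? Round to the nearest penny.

H-model: P₀ = D₀[(1+g_L) + H(g_S−g_L)]/(r−g_L), with H = 4/2 = 2.
P₀ = 5.25 × [(1+0.042) + 2×(0.2423−0.042)] / (0.0774−0.042)
   = 5.25 × 1.4426 / 0.0354 = 213.9449

£213.94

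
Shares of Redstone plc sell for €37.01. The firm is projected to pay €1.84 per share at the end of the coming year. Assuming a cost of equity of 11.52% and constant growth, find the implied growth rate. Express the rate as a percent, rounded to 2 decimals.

From P₀ = D₁/(r − g), the implied growth is g = r − D₁/P₀.
g = 0.1152 − 1.84/37.01 = 0.1152 − 0.04972 = 0.06548

6.55%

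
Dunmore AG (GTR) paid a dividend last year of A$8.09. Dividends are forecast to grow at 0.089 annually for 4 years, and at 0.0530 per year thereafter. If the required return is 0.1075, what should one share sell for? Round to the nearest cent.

Two-stage DDM. Project D₁…D_4 at 0.089, terminal growth 0.053, discount at r = 0.1075.
D_1 = 8.8100
D_2 = 9.5941
D_3 = 10.4480
D_4 = 11.3778
Terminal value at t=4: TV = D_5/(r−g) = 11.9809/(0.1075−0.053) = 219.8325
P₀ = 8.8100/(1+0.1075)^1 + 9.5941/(1+0.1075)^2 + 10.4480/(1+0.1075)^3 + 11.3778/(1+0.1075)^4 + 219.8325/(1+0.1075)^4 = 177.1535

A$177.15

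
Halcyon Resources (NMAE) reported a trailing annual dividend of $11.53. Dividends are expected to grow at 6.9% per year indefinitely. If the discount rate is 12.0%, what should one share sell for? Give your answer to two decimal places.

Gordon growth model: P₀ = D₁/(r − g). D₁ = 11.53 × (1 + 0.069) = 12.3256.
P₀ = 12.3256 / (0.12 − 0.069) = 12.3256 / 0.051 = 241.6778

$241.68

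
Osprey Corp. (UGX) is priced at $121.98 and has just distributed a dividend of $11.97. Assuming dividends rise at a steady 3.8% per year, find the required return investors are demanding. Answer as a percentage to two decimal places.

13.99%

Rearranging the constant-growth DDM: r = D₁/P₀ + g.
D₁ = 11.97 × (1 + 0.038) = 12.4249.
r = 12.4249 / 121.98 + 0.038 = 0.10186 + 0.038 = 0.13986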